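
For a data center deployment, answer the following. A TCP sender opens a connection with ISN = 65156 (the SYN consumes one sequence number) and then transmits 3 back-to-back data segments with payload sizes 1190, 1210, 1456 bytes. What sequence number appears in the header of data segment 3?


The SYN occupies sequence number ISN = 65156, so the first data byte is ISN + 1 = 65157.
SEQ of data segment i = (ISN + 1) + sum of payload sizes of segments 1..i-1.
Segment 1: SEQ = 65157, payload = 1190 bytes
Segment 2: SEQ = 66347, payload = 1210 bytes
Segment 3: SEQ = 67557, payload = 1456 bytes
SEQ of segment 3 = 65157 + 1190 + 1210 = 67557

67557


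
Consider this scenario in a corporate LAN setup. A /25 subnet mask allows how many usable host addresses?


Given: subnet mask /25
Host bits = 32 - 25 = 7
Total addresses = 2^7 = 128
Usable hosts = 128 - 2 (network + broadcast) = 126

126


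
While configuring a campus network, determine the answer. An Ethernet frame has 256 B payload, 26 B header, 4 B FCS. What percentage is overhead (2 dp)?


Given: payload = 256 B, header = 26 B, trailer = 4 B
Overhead bytes = header + trailer = 26 + 4 = 30
Total frame = payload + overhead = 256 + 30 = 286
Overhead % = 30 / 286 * 100 = 10.4895% -> 10.49% (2 dp)

10.49


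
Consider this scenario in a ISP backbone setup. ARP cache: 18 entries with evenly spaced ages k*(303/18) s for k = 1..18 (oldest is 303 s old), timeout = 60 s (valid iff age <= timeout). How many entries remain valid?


Ages are k * 303/18 s for k = 1..18 (spacing = 16.8333 s).
Entry k is valid iff k * 303/18 <= 60 iff k <= 18 * 60 / 303 = 3.5644
n_valid = floor(3.5644) = 3
(n_stale = 18 - 3 = 15)

3


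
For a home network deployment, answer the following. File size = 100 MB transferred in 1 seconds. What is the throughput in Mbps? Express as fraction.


Given: file = 100 MB, time = 1 s
File in Mb = 100 * 8 = 800 Mb
Throughput = 800 / 1 Mbps
Throughput = 800 Mbps

800


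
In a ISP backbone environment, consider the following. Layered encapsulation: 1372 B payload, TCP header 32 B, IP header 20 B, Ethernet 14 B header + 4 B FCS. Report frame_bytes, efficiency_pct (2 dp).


TCP segment = 1372 + 32 = 1404 B
IP packet = 1404 + 20 = 1424 B
Ethernet frame = 1424 + 14 + 4 = 1442 B
Efficiency = app / frame = 1372 / 1442 = 0.951456 = 95.1456% -> 95.15% (2 dp)

1442, 95.15


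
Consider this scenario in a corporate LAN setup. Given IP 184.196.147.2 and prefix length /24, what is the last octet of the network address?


Given: IP = 184.196.147.2, prefix = /24
Subnet mask = 255.255.255.0
Last octet of IP: 2
Last octet of mask: 0
Network last octet = 2 AND 0 = 0

0


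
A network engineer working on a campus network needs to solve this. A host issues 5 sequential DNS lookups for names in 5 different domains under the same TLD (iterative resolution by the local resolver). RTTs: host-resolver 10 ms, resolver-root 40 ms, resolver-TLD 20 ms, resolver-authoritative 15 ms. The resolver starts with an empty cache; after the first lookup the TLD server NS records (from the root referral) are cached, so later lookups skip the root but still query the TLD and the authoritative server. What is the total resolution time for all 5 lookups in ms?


Lookup 1 (cold cache): local + root + TLD + auth = 10 + 40 + 20 + 15 = 85 ms
Lookups 2..5 (TLD NS cached -> skip root; new domain -> still ask TLD and auth): local + TLD + auth = 10 + 20 + 15 = 45 ms each
Remaining 4 lookups: 4 * 45 = 180 ms
Total = 85 + 180 = 265 ms

265


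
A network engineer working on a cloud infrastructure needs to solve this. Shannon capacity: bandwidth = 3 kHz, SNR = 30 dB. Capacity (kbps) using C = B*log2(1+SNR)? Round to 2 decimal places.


Given: B = 3 kHz, SNR = 30 dB
SNR linear = 10^(30/10) = 1000
1 + SNR = 1001
log2(1001) = 9.9672262588
C = 3 * 1000 * 9.9672262588 = 29901.6788 bps
C = 29.901679 kbps -> 29.90 kbps (2 dp)

29.90


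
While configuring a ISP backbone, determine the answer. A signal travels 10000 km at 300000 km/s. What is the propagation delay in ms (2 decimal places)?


Given: distance = 10000 km, speed = 300000 km/s
Delay = distance / speed = 10000 / 300000 seconds
Delay in ms = 10000 * 1000 / 300000
Delay = 33.3333 ms
Rounded to 2 dp = 33.33 ms

33.33


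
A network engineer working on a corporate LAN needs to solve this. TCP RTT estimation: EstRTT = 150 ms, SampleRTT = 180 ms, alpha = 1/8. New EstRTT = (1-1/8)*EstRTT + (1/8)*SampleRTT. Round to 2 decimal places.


Given: EstRTT = 150 ms, SampleRTT = 180 ms, alpha = 1/8
New EstRTT = (1 - alpha) * EstRTT + alpha * SampleRTT
(7/8) * 150 = 131.25
(1/8) * 180 = 22.5
New EstRTT = 131.25 + 22.5 = 153.75 ms -> 153.75 ms (2 dp)

153.75


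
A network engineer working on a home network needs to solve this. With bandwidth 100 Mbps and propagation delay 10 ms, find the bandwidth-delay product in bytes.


Given: bandwidth = 100 Mbps, delay = 10 ms
BDP in bits = 100 * 10^6 * 10 / 1000
BDP in bits = 1000000
BDP in bytes = 1000000 / 8 = 125000

125000


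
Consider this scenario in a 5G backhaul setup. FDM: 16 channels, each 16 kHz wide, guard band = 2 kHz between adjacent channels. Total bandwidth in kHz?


Given: 16 channels, 16 kHz each, guard = 2 kHz
Channel bandwidth = 16 * 16 = 256 kHz
Guard bands = 15 gaps * 2 kHz = 30 kHz
Total = 256 + 30 = 286 kHz

286


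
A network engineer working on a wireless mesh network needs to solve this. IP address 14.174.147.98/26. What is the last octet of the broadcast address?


Given: IP = 14.174.147.98, prefix = /26
Host bits = 32 - 26 = 6
Network last octet = 98 AND mask = 64
Host part size = 2^6 - 1 = 63
Broadcast last octet = 64 OR 63 = 127

127


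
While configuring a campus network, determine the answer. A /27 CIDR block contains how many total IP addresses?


Given: CIDR prefix /27
Host bits = 32 - 27 = 5
Total addresses = 2^5 = 32

32


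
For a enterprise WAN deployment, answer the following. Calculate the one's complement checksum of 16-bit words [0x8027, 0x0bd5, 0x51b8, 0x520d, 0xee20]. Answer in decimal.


Given words: [0x8027, 0x0bd5, 0x51b8, 0x520d, 0xee20]
Step 1: Sum all words
Raw sum = 32807 + 3029 + 20920 + 21005 + 60960 = 138721
Step 2: Fold carry: (7649 + 2) = 7651
One's complement = ~7651 & 0xFFFF = 57884

57884


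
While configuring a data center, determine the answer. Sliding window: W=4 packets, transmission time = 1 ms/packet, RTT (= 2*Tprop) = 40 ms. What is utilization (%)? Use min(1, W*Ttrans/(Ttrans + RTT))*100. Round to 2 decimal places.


Given: W = 4, Ttrans = 1 ms, RTT = 40 ms (= 2 * Tprop, Tprop = 20 ms)
Cycle time = Ttrans + RTT = 1 + 40 = 41 ms (first packet sent until its ACK returns)
W * Ttrans = 4 * 1 = 4 ms of sending per cycle
W * Ttrans / (Ttrans + RTT) = 4 / 41 = 0.097561
U = min(1, 0.097561) = 0.097561
U% = 9.76%

9.76


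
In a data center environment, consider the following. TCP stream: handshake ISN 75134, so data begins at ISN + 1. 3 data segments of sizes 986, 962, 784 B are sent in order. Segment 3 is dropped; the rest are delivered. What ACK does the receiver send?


SYN uses sequence number 75134; first data byte = ISN + 1 = 75135.
Segment 1: SEQ = 75135, len = 986 B, covers [75135, 76120]
Segment 2: SEQ = 76121, len = 962 B, covers [76121, 77082]
Segment 3: SEQ = 77083, len = 784 B, covers [77083, 77866] [LOST]
In-order data received: bytes [75135, 77082] (segments 1..2).
Segment 3 missing -> gap begins at byte 77083.
Cumulative ACK = next expected in-order byte = 75135 + 986 + 962 = 77083

77083


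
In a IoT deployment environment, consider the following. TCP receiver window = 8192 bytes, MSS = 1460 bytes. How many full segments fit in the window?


Given: RWND = 8192 bytes, MSS = 1460 bytes
Full segments = floor(RWND / MSS)
Full segments = floor(8192 / 1460)
Full segments = floor(5.611) = 5

5


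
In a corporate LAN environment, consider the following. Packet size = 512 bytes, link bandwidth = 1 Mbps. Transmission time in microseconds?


Given: packet = 512 bytes, bandwidth = 1 Mbps
Packet in bits = 512 * 8 = 4096 bits
Bandwidth = 1 * 10^6 = 1000000 bps
Time = 4096 / 1000000 seconds
Time in us = 4096 * 10^6 / 1000000 = 4096

4096


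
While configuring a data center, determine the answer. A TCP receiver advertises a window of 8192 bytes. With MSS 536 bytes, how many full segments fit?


Given: RWND = 8192 bytes, MSS = 536 bytes
Full segments = floor(RWND / MSS)
Full segments = floor(8192 / 536)
Full segments = floor(15.2836) = 15

15


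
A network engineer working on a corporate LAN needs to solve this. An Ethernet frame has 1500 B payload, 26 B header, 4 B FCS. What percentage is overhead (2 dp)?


Given: payload = 1500 B, header = 26 B, trailer = 4 B
Overhead bytes = header + trailer = 26 + 4 = 30
Total frame = payload + overhead = 1500 + 30 = 1530
Overhead % = 30 / 1530 * 100 = 1.9608% -> 1.96% (2 dp)

1.96


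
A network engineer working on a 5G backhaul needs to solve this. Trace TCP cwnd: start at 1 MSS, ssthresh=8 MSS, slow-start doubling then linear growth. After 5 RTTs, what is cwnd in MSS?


RTT 0: cwnd = 1 MSS (initial)
RTT 1: cwnd = 2 MSS (slow start, doubled)
RTT 2: cwnd = 4 MSS (slow start, doubled)
RTT 3: cwnd = 8 MSS (slow start, doubled)
RTT 4: cwnd = 9 MSS (congestion avoidance, +1)
RTT 5: cwnd = 10 MSS (congestion avoidance, +1)

10


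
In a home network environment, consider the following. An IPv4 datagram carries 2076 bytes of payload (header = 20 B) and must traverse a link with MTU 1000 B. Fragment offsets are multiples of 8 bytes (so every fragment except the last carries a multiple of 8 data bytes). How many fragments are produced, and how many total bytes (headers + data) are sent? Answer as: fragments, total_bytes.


Max data per non-final fragment = floor((MTU - header)/8)*8 = floor((1000 - 20)/8)*8 = floor(980/8)*8 = 976 B
Final fragment needs no 8-byte alignment: it can carry up to MTU - header = 980 B
Non-final fragments needed = ceil((payload - 980) / 976) = ceil(1096/976) = ceil(1.1230) = 2
Number of fragments = 2 + 1 = 3
Fragment sizes (data): 2 * 976 B + 124 B (last, 124 <= 980 OK)
Total bytes sent = payload + n_frags * header = 2076 + 3*20 = 2076 + 60 = 2136 B

3, 2136


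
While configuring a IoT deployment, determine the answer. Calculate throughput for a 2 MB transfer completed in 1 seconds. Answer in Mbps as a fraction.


Given: file = 2 MB, time = 1 s
File in Mb = 2 * 8 = 16 Mb
Throughput = 16 / 1 Mbps
Throughput = 16 Mbps

16


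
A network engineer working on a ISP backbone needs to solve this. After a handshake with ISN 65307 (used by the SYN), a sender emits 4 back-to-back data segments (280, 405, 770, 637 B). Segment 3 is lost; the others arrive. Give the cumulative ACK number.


SYN uses sequence number 65307; first data byte = ISN + 1 = 65308.
Segment 1: SEQ = 65308, len = 280 B, covers [65308, 65587]
Segment 2: SEQ = 65588, len = 405 B, covers [65588, 65992]
Segment 3: SEQ = 65993, len = 770 B, covers [65993, 66762] [LOST]
Segment 4: SEQ = 66763, len = 637 B, covers [66763, 67399]
In-order data received: bytes [65308, 65992] (segments 1..2).
Segment 3 missing -> gap begins at byte 65993; later segments buffered out of order.
Cumulative ACK = next expected in-order byte = 65308 + 280 + 405 = 65993

65993


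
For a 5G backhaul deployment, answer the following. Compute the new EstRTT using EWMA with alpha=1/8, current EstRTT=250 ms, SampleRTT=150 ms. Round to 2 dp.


Given: EstRTT = 250 ms, SampleRTT = 150 ms, alpha = 1/8
New EstRTT = (1 - alpha) * EstRTT + alpha * SampleRTT
(7/8) * 250 = 218.75
(1/8) * 150 = 18.75
New EstRTT = 218.75 + 18.75 = 237.5 ms -> 237.50 ms (2 dp)

237.50


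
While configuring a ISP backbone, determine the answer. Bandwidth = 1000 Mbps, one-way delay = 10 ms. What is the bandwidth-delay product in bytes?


Given: bandwidth = 1000 Mbps, delay = 10 ms
BDP in bits = 1000 * 10^6 * 10 / 1000
BDP in bits = 10000000
BDP in bytes = 10000000 / 8 = 1250000

1250000


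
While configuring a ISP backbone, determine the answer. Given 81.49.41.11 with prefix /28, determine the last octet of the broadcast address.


Given: IP = 81.49.41.11, prefix = /28
Host bits = 32 - 28 = 4
Network last octet = 11 AND mask = 0
Host part size = 2^4 - 1 = 15
Broadcast last octet = 0 OR 15 = 15

15


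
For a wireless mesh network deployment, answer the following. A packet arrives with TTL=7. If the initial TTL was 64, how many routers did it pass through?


Given: initial TTL = 64, received TTL = 7
Hops = initial TTL - received TTL
Hops = 64 - 7 = 57

57


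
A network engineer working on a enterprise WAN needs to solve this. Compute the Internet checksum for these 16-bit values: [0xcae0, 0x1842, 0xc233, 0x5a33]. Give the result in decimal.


Given words: [0xcae0, 0x1842, 0xc233, 0x5a33]
Step 1: Sum all words
Raw sum = 51936 + 6210 + 49715 + 23091 = 130952
Step 2: Fold carry: (65416 + 1) = 65417
One's complement = ~65417 & 0xFFFF = 118

118


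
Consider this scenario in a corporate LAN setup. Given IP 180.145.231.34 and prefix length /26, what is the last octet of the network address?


Given: IP = 180.145.231.34, prefix = /26
Subnet mask = 255.255.255.192
Last octet of IP: 34
Last octet of mask: 192
Network last octet = 34 AND 192 = 0

0


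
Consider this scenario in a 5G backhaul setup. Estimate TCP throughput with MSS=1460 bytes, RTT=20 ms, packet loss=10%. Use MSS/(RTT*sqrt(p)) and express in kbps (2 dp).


Given: MSS = 1460 bytes, RTT = 20 ms, loss = 10%
RTT in seconds = 20 / 1000 = 0.02
Loss rate = 10% = 0.1
sqrt(loss) = sqrt(0.1) = 0.316227766017
Throughput (bytes/s) = 1460 / (0.02 * 0.316227766017) = 230846.2692
Throughput (kbps) = 230846.2692 * 8 / 1000 = 1846.770154 -> 1846.77 kbps (2 dp)

1846.77


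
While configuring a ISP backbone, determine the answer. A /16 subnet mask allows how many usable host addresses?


Given: subnet mask /16
Host bits = 32 - 16 = 16
Total addresses = 2^16 = 65536
Usable hosts = 65536 - 2 (network + broadcast) = 65534

65534


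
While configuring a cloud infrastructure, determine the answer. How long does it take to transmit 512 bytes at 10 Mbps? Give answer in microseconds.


Given: packet = 512 bytes, bandwidth = 10 Mbps
Packet in bits = 512 * 8 = 4096 bits
Bandwidth = 10 * 10^6 = 10000000 bps
Time = 4096 / 10000000 seconds
Time in us = 4096 * 10^6 / 10000000 = 409.6

409.6


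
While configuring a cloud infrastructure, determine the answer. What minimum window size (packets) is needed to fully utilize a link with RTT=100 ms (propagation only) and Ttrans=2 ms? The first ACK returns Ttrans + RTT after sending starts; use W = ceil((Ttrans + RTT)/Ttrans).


Given: Ttrans = 2 ms, RTT = 100 ms (= 2 * Tprop, Tprop = 50 ms)
Time until first ACK returns = Ttrans + RTT = 2 + 100 = 102 ms
Need W * Ttrans >= Ttrans + RTT  ->  W >= (Ttrans + RTT) / Ttrans
(Ttrans + RTT) / Ttrans = 102 / 2 = 51
W_min = ceil(51) = 51

51


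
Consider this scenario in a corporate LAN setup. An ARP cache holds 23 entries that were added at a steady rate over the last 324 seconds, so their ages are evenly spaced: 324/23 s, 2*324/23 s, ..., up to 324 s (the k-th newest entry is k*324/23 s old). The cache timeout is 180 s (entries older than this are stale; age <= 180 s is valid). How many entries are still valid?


Ages are k * 324/23 s for k = 1..23 (spacing = 14.0870 s).
Entry k is valid iff k * 324/23 <= 180 iff k <= 23 * 180 / 324 = 12.7778
n_valid = floor(12.7778) = 12
(n_stale = 23 - 12 = 11)

12


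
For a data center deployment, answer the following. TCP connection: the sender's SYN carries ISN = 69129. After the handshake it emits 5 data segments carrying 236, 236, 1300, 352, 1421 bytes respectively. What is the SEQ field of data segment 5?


The SYN occupies sequence number ISN = 69129, so the first data byte is ISN + 1 = 69130.
SEQ of data segment i = (ISN + 1) + sum of payload sizes of segments 1..i-1.
Segment 1: SEQ = 69130, payload = 236 bytes
Segment 2: SEQ = 69366, payload = 236 bytes
Segment 3: SEQ = 69602, payload = 1300 bytes
Segment 4: SEQ = 70902, payload = 352 bytes
Segment 5: SEQ = 71254, payload = 1421 bytes
SEQ of segment 5 = 69130 + 236 + 236 + 1300 + 352 = 71254

71254


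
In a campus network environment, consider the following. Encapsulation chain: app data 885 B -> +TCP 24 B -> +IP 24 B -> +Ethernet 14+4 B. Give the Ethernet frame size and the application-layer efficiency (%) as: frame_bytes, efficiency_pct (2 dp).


TCP segment = 885 + 24 = 909 B
IP packet = 909 + 24 = 933 B
Ethernet frame = 933 + 14 + 4 = 951 B
Efficiency = app / frame = 885 / 951 = 0.930599 = 93.0599% -> 93.06% (2 dp)

951, 93.06


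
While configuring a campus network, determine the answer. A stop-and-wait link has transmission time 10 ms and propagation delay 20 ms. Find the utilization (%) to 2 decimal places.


Given: Ttrans = 10 ms, Tprop = 20 ms
RTT = 2 * Tprop = 2 * 20 = 40 ms
U = Ttrans / (Ttrans + RTT)
U = 10 / (10 + 40)
U = 10 / 50 = 0.2
U% = 20.00%

20.00


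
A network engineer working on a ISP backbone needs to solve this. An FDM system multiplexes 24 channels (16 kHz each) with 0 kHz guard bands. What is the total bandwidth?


Given: 24 channels, 16 kHz each, guard = 0 kHz
Channel bandwidth = 24 * 16 = 384 kHz
Guard bands = 23 gaps * 0 kHz = 0 kHz
Total = 384 + 0 = 384 kHz

384


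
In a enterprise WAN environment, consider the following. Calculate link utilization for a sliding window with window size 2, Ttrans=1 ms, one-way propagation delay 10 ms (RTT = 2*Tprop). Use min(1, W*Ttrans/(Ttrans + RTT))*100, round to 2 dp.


Given: W = 2, Ttrans = 1 ms, RTT = 20 ms (= 2 * Tprop, Tprop = 10 ms)
Cycle time = Ttrans + RTT = 1 + 20 = 21 ms (first packet sent until its ACK returns)
W * Ttrans = 2 * 1 = 2 ms of sending per cycle
W * Ttrans / (Ttrans + RTT) = 2 / 21 = 0.095238
U = min(1, 0.095238) = 0.095238
U% = 9.52%

9.52


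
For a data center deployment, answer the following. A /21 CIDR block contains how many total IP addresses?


Given: CIDR prefix /21
Host bits = 32 - 21 = 11
Total addresses = 2^11 = 2048

2048


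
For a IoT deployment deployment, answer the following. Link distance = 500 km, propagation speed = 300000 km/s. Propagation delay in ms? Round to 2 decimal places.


Given: distance = 500 km, speed = 300000 km/s
Delay = distance / speed = 500 / 300000 seconds
Delay in ms = 500 * 1000 / 300000
Delay = 1.6667 ms
Rounded to 2 dp = 1.67 ms

1.67


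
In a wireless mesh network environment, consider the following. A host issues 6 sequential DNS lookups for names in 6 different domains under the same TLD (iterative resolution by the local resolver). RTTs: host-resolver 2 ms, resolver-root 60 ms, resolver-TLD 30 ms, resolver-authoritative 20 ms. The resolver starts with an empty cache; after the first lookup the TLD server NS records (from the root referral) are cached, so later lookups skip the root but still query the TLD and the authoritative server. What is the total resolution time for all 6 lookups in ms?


Lookup 1 (cold cache): local + root + TLD + auth = 2 + 60 + 30 + 20 = 112 ms
Lookups 2..6 (TLD NS cached -> skip root; new domain -> still ask TLD and auth): local + TLD + auth = 2 + 30 + 20 = 52 ms each
Remaining 5 lookups: 5 * 52 = 260 ms
Total = 112 + 260 = 372 ms

372


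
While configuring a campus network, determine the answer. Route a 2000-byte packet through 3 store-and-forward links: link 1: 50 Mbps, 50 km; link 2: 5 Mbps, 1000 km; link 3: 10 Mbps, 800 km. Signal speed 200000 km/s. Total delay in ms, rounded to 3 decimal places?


Packet = 2000 bytes = 16000 bits. Store-and-forward: sum (t_trans + t_prop) per link.
Link 1: t_trans = 16000/(50*10^6) s = 0.3200 ms; t_prop = 50/200000 s = 0.2500 ms; subtotal = 0.5700 ms
Link 2: t_trans = 16000/(5*10^6) s = 3.2000 ms; t_prop = 1000/200000 s = 5.0000 ms; subtotal = 8.2000 ms
Link 3: t_trans = 16000/(10*10^6) s = 1.6000 ms; t_prop = 800/200000 s = 4.0000 ms; subtotal = 5.6000 ms
End-to-end = 0.5700 + 8.2000 + 5.6000 = 14.3700 ms -> 14.370 ms (3 dp)

14.370


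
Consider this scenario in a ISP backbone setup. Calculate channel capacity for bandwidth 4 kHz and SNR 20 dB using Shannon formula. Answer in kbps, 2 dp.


Given: B = 4 kHz, SNR = 20 dB
SNR linear = 10^(20/10) = 100
1 + SNR = 101
log2(101) = 6.6582114828
C = 4 * 1000 * 6.6582114828 = 26632.8459 bps
C = 26.632846 kbps -> 26.63 kbps (2 dp)

26.63


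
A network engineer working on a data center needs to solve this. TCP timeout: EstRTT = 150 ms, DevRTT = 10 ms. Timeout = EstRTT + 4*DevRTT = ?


Given: EstRTT = 150 ms, DevRTT = 10 ms
Timeout = EstRTT + 4 * DevRTT
4 * DevRTT = 4 * 10 = 40
Timeout = 150 + 40 = 190 ms

190


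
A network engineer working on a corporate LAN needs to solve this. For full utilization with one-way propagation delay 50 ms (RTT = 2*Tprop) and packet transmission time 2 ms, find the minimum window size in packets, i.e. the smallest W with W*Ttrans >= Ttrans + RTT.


Given: Ttrans = 2 ms, RTT = 100 ms (= 2 * Tprop, Tprop = 50 ms)
Time until first ACK returns = Ttrans + RTT = 2 + 100 = 102 ms
Need W * Ttrans >= Ttrans + RTT  ->  W >= (Ttrans + RTT) / Ttrans
(Ttrans + RTT) / Ttrans = 102 / 2 = 51
W_min = ceil(51) = 51

51


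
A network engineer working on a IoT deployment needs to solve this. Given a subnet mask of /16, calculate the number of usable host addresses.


Given: subnet mask /16
Host bits = 32 - 16 = 16
Total addresses = 2^16 = 65536
Usable hosts = 65536 - 2 (network + broadcast) = 65534

65534


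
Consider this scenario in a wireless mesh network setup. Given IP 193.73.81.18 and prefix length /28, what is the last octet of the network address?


Given: IP = 193.73.81.18, prefix = /28
Subnet mask = 255.255.255.240
Last octet of IP: 18
Last octet of mask: 240
Network last octet = 18 AND 240 = 16

16


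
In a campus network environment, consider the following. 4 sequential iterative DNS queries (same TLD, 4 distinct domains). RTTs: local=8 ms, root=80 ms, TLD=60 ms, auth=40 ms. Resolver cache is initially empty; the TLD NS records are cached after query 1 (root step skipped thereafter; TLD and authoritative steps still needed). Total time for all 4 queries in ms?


Lookup 1 (cold cache): local + root + TLD + auth = 8 + 80 + 60 + 40 = 188 ms
Lookups 2..4 (TLD NS cached -> skip root; new domain -> still ask TLD and auth): local + TLD + auth = 8 + 60 + 40 = 108 ms each
Remaining 3 lookups: 3 * 108 = 324 ms
Total = 188 + 324 = 512 ms

512


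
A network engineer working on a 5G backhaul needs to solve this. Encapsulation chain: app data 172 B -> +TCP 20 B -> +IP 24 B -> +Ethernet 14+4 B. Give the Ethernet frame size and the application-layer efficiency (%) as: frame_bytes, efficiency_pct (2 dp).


TCP segment = 172 + 20 = 192 B
IP packet = 192 + 24 = 216 B
Ethernet frame = 216 + 14 + 4 = 234 B
Efficiency = app / frame = 172 / 234 = 0.735043 = 73.5043% -> 73.50% (2 dp)

234, 73.50


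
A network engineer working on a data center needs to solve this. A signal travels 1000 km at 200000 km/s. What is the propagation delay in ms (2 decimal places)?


Given: distance = 1000 km, speed = 200000 km/s
Delay = distance / speed = 1000 / 200000 seconds
Delay in ms = 1000 * 1000 / 200000
Delay = 5.0000 ms
Rounded to 2 dp = 5.00 ms

5.00


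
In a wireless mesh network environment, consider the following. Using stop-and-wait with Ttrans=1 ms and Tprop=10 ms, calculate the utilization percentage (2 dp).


Given: Ttrans = 1 ms, Tprop = 10 ms
RTT = 2 * Tprop = 2 * 10 = 20 ms
U = Ttrans / (Ttrans + RTT)
U = 1 / (1 + 20)
U = 1 / 21 = 0.047619
U% = 4.76%

4.76


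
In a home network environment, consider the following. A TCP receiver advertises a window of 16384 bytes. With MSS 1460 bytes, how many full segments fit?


Given: RWND = 16384 bytes, MSS = 1460 bytes
Full segments = floor(RWND / MSS)
Full segments = floor(16384 / 1460)
Full segments = floor(11.2219) = 11

11


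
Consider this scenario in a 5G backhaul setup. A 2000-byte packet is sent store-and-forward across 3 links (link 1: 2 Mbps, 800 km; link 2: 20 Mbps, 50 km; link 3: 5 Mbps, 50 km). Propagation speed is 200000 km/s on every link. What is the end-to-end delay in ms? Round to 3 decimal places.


Packet = 2000 bytes = 16000 bits. Store-and-forward: sum (t_trans + t_prop) per link.
Link 1: t_trans = 16000/(2*10^6) s = 8.0000 ms; t_prop = 800/200000 s = 4.0000 ms; subtotal = 12.0000 ms
Link 2: t_trans = 16000/(20*10^6) s = 0.8000 ms; t_prop = 50/200000 s = 0.2500 ms; subtotal = 1.0500 ms
Link 3: t_trans = 16000/(5*10^6) s = 3.2000 ms; t_prop = 50/200000 s = 0.2500 ms; subtotal = 3.4500 ms
End-to-end = 12.0000 + 1.0500 + 3.4500 = 16.5000 ms -> 16.500 ms (3 dp)

16.500


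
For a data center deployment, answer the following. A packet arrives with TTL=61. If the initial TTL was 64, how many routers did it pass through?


Given: initial TTL = 64, received TTL = 61
Hops = initial TTL - received TTL
Hops = 64 - 61 = 3

3


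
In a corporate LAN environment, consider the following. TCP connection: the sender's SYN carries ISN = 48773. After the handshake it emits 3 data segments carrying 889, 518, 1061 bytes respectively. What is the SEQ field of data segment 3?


The SYN occupies sequence number ISN = 48773, so the first data byte is ISN + 1 = 48774.
SEQ of data segment i = (ISN + 1) + sum of payload sizes of segments 1..i-1.
Segment 1: SEQ = 48774, payload = 889 bytes
Segment 2: SEQ = 49663, payload = 518 bytes
Segment 3: SEQ = 50181, payload = 1061 bytes
SEQ of segment 3 = 48774 + 889 + 518 = 50181

50181


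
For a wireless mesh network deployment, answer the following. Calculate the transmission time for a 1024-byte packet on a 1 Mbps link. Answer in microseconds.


Given: packet = 1024 bytes, bandwidth = 1 Mbps
Packet in bits = 1024 * 8 = 8192 bits
Bandwidth = 1 * 10^6 = 1000000 bps
Time = 8192 / 1000000 seconds
Time in us = 8192 * 10^6 / 1000000 = 8192

8192


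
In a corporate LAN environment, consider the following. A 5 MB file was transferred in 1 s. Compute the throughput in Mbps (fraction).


Given: file = 5 MB, time = 1 s
File in Mb = 5 * 8 = 40 Mb
Throughput = 40 / 1 Mbps
Throughput = 40 Mbps

40


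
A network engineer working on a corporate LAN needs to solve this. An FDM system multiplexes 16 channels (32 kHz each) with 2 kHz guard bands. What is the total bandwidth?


Given: 16 channels, 32 kHz each, guard = 2 kHz
Channel bandwidth = 16 * 32 = 512 kHz
Guard bands = 15 gaps * 2 kHz = 30 kHz
Total = 512 + 30 = 542 kHz

542


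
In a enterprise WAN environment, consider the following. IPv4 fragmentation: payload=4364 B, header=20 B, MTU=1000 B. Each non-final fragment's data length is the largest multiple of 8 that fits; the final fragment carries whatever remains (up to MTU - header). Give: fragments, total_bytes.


Max data per non-final fragment = floor((MTU - header)/8)*8 = floor((1000 - 20)/8)*8 = floor(980/8)*8 = 976 B
Final fragment needs no 8-byte alignment: it can carry up to MTU - header = 980 B
Non-final fragments needed = ceil((payload - 980) / 976) = ceil(3384/976) = ceil(3.4672) = 4
Number of fragments = 4 + 1 = 5
Fragment sizes (data): 4 * 976 B + 460 B (last, 460 <= 980 OK)
Total bytes sent = payload + n_frags * header = 4364 + 5*20 = 4364 + 100 = 4464 B

5, 4464


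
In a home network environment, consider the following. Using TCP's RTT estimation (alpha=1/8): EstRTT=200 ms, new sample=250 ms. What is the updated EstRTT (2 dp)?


Given: EstRTT = 200 ms, SampleRTT = 250 ms, alpha = 1/8
New EstRTT = (1 - alpha) * EstRTT + alpha * SampleRTT
(7/8) * 200 = 175
(1/8) * 250 = 31.25
New EstRTT = 175 + 31.25 = 206.25 ms -> 206.25 ms (2 dp)

206.25


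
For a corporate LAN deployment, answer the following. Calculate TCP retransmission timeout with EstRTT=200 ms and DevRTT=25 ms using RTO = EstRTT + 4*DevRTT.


Given: EstRTT = 200 ms, DevRTT = 25 ms
Timeout = EstRTT + 4 * DevRTT
4 * DevRTT = 4 * 25 = 100
Timeout = 200 + 100 = 300 ms

300


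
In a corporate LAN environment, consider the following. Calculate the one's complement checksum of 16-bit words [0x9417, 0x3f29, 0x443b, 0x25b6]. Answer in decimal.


Given words: [0x9417, 0x3f29, 0x443b, 0x25b6]
Step 1: Sum all words
Raw sum = 37911 + 16169 + 17467 + 9654 = 81201
Step 2: Fold carry: (15665 + 1) = 15666
One's complement = ~15666 & 0xFFFF = 49869

49869


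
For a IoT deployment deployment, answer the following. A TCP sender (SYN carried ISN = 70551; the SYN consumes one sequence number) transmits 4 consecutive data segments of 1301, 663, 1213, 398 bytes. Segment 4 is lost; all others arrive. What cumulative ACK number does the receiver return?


SYN uses sequence number 70551; first data byte = ISN + 1 = 70552.
Segment 1: SEQ = 70552, len = 1301 B, covers [70552, 71852]
Segment 2: SEQ = 71853, len = 663 B, covers [71853, 72515]
Segment 3: SEQ = 72516, len = 1213 B, covers [72516, 73728]
Segment 4: SEQ = 73729, len = 398 B, covers [73729, 74126] [LOST]
In-order data received: bytes [70552, 73728] (segments 1..3).
Segment 4 missing -> gap begins at byte 73729.
Cumulative ACK = next expected in-order byte = 70552 + 1301 + 663 + 1213 = 73729

73729


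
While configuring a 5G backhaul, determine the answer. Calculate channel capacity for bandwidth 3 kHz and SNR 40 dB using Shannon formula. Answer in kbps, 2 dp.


Given: B = 3 kHz, SNR = 40 dB
SNR linear = 10^(40/10) = 10000
1 + SNR = 10001
log2(10001) = 13.2878566418
C = 3 * 1000 * 13.2878566418 = 39863.5699 bps
C = 39.863570 kbps -> 39.86 kbps (2 dp)

39.86


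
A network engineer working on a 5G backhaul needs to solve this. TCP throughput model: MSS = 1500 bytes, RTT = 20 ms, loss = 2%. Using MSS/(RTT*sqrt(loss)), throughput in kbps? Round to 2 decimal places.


Given: MSS = 1500 bytes, RTT = 20 ms, loss = 2%
RTT in seconds = 20 / 1000 = 0.02
Loss rate = 2% = 0.02
sqrt(loss) = sqrt(0.02) = 0.141421356237
Throughput (bytes/s) = 1500 / (0.02 * 0.141421356237) = 530330.0859
Throughput (kbps) = 530330.0859 * 8 / 1000 = 4242.640687 -> 4242.64 kbps (2 dp)

4242.64


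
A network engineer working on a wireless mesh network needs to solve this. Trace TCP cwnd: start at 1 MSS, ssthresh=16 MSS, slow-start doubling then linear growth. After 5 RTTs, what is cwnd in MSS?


RTT 0: cwnd = 1 MSS (initial)
RTT 1: cwnd = 2 MSS (slow start, doubled)
RTT 2: cwnd = 4 MSS (slow start, doubled)
RTT 3: cwnd = 8 MSS (slow start, doubled)
RTT 4: cwnd = 16 MSS (slow start, doubled)
RTT 5: cwnd = 17 MSS (congestion avoidance, +1)

17


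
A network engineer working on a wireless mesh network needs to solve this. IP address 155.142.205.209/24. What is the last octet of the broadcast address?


Given: IP = 155.142.205.209, prefix = /24
Host bits = 32 - 24 = 8
Network last octet = 209 AND mask = 0
Host part size = 2^8 - 1 = 255
Broadcast last octet = 0 OR 255 = 255

255


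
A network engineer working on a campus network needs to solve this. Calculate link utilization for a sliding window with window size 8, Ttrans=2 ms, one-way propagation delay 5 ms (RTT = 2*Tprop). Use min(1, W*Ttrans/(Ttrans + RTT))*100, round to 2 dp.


Given: W = 8, Ttrans = 2 ms, RTT = 10 ms (= 2 * Tprop, Tprop = 5 ms)
Cycle time = Ttrans + RTT = 2 + 10 = 12 ms (first packet sent until its ACK returns)
W * Ttrans = 8 * 2 = 16 ms of sending per cycle
W * Ttrans / (Ttrans + RTT) = 16 / 12 = 1.333333
U = min(1, 1.333333) = 1.000000
U% = 100.00%

100.00


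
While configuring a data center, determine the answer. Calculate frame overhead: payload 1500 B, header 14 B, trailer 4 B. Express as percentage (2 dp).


Given: payload = 1500 B, header = 14 B, trailer = 4 B
Overhead bytes = header + trailer = 14 + 4 = 18
Total frame = payload + overhead = 1500 + 18 = 1518
Overhead % = 18 / 1518 * 100 = 1.1858% -> 1.19% (2 dp)

1.19


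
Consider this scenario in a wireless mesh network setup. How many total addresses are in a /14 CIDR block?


Given: CIDR prefix /14
Host bits = 32 - 14 = 18
Total addresses = 2^18 = 262144

262144


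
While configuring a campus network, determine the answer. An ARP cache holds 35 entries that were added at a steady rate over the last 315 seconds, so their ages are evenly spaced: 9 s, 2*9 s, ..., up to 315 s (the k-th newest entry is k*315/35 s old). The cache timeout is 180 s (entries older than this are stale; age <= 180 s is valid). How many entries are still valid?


Ages are k * 315/35 s for k = 1..35 (spacing = 9.0000 s).
Entry k is valid iff k * 315/35 <= 180 iff k <= 35 * 180 / 315 = 20.0000
n_valid = floor(20.0000) = 20
(n_stale = 35 - 20 = 15)

20


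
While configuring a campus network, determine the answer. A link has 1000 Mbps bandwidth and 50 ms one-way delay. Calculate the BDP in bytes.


Given: bandwidth = 1000 Mbps, delay = 50 ms
BDP in bits = 1000 * 10^6 * 50 / 1000
BDP in bits = 50000000
BDP in bytes = 50000000 / 8 = 6250000

6250000


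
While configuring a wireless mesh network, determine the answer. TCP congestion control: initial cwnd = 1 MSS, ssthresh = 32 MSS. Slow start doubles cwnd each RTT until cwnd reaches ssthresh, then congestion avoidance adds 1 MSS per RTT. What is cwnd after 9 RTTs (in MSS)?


RTT 0: cwnd = 1 MSS (initial)
RTT 1: cwnd = 2 MSS (slow start, doubled)
RTT 2: cwnd = 4 MSS (slow start, doubled)
RTT 3: cwnd = 8 MSS (slow start, doubled)
RTT 4: cwnd = 16 MSS (slow start, doubled)
RTT 5: cwnd = 32 MSS (slow start, doubled)
RTT 6: cwnd = 33 MSS (congestion avoidance, +1)
RTT 7: cwnd = 34 MSS (congestion avoidance, +1)
RTT 8: cwnd = 35 MSS (congestion avoidance, +1)
RTT 9: cwnd = 36 MSS (congestion avoidance, +1)

36


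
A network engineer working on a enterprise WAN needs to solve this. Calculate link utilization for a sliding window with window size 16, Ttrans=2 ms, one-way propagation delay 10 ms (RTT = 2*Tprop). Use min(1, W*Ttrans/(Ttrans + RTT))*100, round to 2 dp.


Given: W = 16, Ttrans = 2 ms, RTT = 20 ms (= 2 * Tprop, Tprop = 10 ms)
Cycle time = Ttrans + RTT = 2 + 20 = 22 ms (first packet sent until its ACK returns)
W * Ttrans = 16 * 2 = 32 ms of sending per cycle
W * Ttrans / (Ttrans + RTT) = 32 / 22 = 1.454545
U = min(1, 1.454545) = 1.000000
U% = 100.00%

100.00


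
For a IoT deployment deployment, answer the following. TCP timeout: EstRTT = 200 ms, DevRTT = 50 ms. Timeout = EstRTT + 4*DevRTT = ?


Given: EstRTT = 200 ms, DevRTT = 50 ms
Timeout = EstRTT + 4 * DevRTT
4 * DevRTT = 4 * 50 = 200
Timeout = 200 + 200 = 400 ms

400


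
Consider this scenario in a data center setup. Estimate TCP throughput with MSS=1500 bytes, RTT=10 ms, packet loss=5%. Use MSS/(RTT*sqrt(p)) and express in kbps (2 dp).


Given: MSS = 1500 bytes, RTT = 10 ms, loss = 5%
RTT in seconds = 10 / 1000 = 0.01
Loss rate = 5% = 0.05
sqrt(loss) = sqrt(0.05) = 0.223606797750
Throughput (bytes/s) = 1500 / (0.01 * 0.223606797750) = 670820.3932
Throughput (kbps) = 670820.3932 * 8 / 1000 = 5366.563146 -> 5366.56 kbps (2 dp)

5366.56


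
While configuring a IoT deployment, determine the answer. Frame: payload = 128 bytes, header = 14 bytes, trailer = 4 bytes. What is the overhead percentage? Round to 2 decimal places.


Given: payload = 128 B, header = 14 B, trailer = 4 B
Overhead bytes = header + trailer = 14 + 4 = 18
Total frame = payload + overhead = 128 + 18 = 146
Overhead % = 18 / 146 * 100 = 12.3288% -> 12.33% (2 dp)

12.33


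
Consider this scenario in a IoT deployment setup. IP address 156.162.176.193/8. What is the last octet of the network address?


Given: IP = 156.162.176.193, prefix = /8
Subnet mask = 255.0.0.0
Last octet of IP: 193
Last octet of mask: 0
Network last octet = 193 AND 0 = 0

0


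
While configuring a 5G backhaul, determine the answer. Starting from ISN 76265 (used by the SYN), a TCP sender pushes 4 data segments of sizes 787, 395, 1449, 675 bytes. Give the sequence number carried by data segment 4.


The SYN occupies sequence number ISN = 76265, so the first data byte is ISN + 1 = 76266.
SEQ of data segment i = (ISN + 1) + sum of payload sizes of segments 1..i-1.
Segment 1: SEQ = 76266, payload = 787 bytes
Segment 2: SEQ = 77053, payload = 395 bytes
Segment 3: SEQ = 77448, payload = 1449 bytes
Segment 4: SEQ = 78897, payload = 675 bytes
SEQ of segment 4 = 76266 + 787 + 395 + 1449 = 78897

78897


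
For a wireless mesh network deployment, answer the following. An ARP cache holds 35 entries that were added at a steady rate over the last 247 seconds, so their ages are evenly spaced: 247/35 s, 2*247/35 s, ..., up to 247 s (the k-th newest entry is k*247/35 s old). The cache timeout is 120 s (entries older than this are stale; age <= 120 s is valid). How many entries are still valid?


Ages are k * 247/35 s for k = 1..35 (spacing = 7.0571 s).
Entry k is valid iff k * 247/35 <= 120 iff k <= 35 * 120 / 247 = 17.0040
n_valid = floor(17.0040) = 17
(n_stale = 35 - 17 = 18)

17


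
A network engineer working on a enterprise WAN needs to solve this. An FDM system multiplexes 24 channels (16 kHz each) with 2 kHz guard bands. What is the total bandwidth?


Given: 24 channels, 16 kHz each, guard = 2 kHz
Channel bandwidth = 24 * 16 = 384 kHz
Guard bands = 23 gaps * 2 kHz = 46 kHz
Total = 384 + 46 = 430 kHz

430


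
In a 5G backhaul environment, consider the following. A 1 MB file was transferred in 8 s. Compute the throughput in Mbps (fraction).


Given: file = 1 MB, time = 8 s
File in Mb = 1 * 8 = 8 Mb
Throughput = 8 / 8 Mbps
Throughput = 1 Mbps

1


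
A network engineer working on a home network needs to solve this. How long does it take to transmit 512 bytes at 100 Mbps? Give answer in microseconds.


Given: packet = 512 bytes, bandwidth = 100 Mbps
Packet in bits = 512 * 8 = 4096 bits
Bandwidth = 100 * 10^6 = 100000000 bps
Time = 4096 / 100000000 seconds
Time in us = 4096 * 10^6 / 100000000 = 40.96

40.96


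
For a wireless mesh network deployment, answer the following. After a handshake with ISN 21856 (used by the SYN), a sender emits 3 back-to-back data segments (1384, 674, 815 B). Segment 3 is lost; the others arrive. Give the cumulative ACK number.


SYN uses sequence number 21856; first data byte = ISN + 1 = 21857.
Segment 1: SEQ = 21857, len = 1384 B, covers [21857, 23240]
Segment 2: SEQ = 23241, len = 674 B, covers [23241, 23914]
Segment 3: SEQ = 23915, len = 815 B, covers [23915, 24729] [LOST]
In-order data received: bytes [21857, 23914] (segments 1..2).
Segment 3 missing -> gap begins at byte 23915.
Cumulative ACK = next expected in-order byte = 21857 + 1384 + 674 = 23915

23915


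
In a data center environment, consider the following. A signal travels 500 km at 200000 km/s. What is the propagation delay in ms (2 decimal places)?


Given: distance = 500 km, speed = 200000 km/s
Delay = distance / speed = 500 / 200000 seconds
Delay in ms = 500 * 1000 / 200000
Delay = 2.5000 ms
Rounded to 2 dp = 2.50 ms

2.50


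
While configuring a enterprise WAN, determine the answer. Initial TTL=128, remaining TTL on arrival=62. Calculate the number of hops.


Given: initial TTL = 128, received TTL = 62
Hops = initial TTL - received TTL
Hops = 128 - 62 = 66

66


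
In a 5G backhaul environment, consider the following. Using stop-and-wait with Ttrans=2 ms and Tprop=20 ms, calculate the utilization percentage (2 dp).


Given: Ttrans = 2 ms, Tprop = 20 ms
RTT = 2 * Tprop = 2 * 20 = 40 ms
U = Ttrans / (Ttrans + RTT)
U = 2 / (2 + 40)
U = 2 / 42 = 0.047619
U% = 4.76%

4.76


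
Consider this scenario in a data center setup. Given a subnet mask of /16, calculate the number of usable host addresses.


Given: subnet mask /16
Host bits = 32 - 16 = 16
Total addresses = 2^16 = 65536
Usable hosts = 65536 - 2 (network + broadcast) = 65534

65534


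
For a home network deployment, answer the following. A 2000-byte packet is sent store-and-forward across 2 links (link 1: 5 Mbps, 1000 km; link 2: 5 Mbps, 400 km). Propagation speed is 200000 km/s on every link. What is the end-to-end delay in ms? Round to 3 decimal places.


Packet = 2000 bytes = 16000 bits. Store-and-forward: sum (t_trans + t_prop) per link.
Link 1: t_trans = 16000/(5*10^6) s = 3.2000 ms; t_prop = 1000/200000 s = 5.0000 ms; subtotal = 8.2000 ms
Link 2: t_trans = 16000/(5*10^6) s = 3.2000 ms; t_prop = 400/200000 s = 2.0000 ms; subtotal = 5.2000 ms
End-to-end = 8.2000 + 5.2000 = 13.4000 ms -> 13.400 ms (3 dp)

13.400
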